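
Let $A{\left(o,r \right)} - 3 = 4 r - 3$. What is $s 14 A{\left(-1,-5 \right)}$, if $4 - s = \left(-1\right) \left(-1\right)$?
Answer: $-840$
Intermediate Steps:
$s = 3$ ($s = 4 - \left(-1\right) \left(-1\right) = 4 - 1 = 3$)
$A{\left(o,r \right)} = 4 r$ ($A{\left(o,r \right)} = 3 + \left(4 r - 3\right) = 3 + \left(-3 + 4 r\right) = 4 r$)
$s 14 A{\left(-1,-5 \right)} = 3 \cdot 14 \cdot 4 \left(-5\right) = 42 \left(-20\right) = -840$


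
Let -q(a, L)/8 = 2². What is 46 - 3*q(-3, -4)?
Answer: 142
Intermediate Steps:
q(a, L) = -32 (q(a, L) = -8*2² = -8*4 = -32)
46 - 3*q(-3, -4) = 46 - 3*(-32) = 46 + 96 = 142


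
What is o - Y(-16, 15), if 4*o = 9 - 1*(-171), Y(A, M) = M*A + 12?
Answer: 273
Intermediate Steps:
Y(A, M) = 12 + A*M (Y(A, M) = A*M + 12 = 12 + A*M)
o = 45 (o = (9 - 1*(-171))/4 = (9 + 171)/4 = (¼)*180 = 45)
o - Y(-16, 15) = 45 - (12 - 16*15) = 45 - (12 - 240) = 45 - 1*(-228) = 45 + 228 = 273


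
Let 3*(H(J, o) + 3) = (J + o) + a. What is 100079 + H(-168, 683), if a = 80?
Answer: 300823/3 ≈ 1.0027e+5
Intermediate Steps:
H(J, o) = 71/3 + J/3 + o/3 (H(J, o) = -3 + ((J + o) + 80)/3 = -3 + (80 + J + o)/3 = -3 + (80/3 + J/3 + o/3) = 71/3 + J/3 + o/3)
100079 + H(-168, 683) = 100079 + (71/3 + (⅓)*(-168) + (⅓)*683) = 100079 + (71/3 - 56 + 683/3) = 100079 + 586/3 = 300823/3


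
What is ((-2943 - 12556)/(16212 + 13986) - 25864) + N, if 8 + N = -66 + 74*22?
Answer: -734128879/30198 ≈ -24311.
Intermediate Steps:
N = 1554 (N = -8 + (-66 + 74*22) = -8 + (-66 + 1628) = -8 + 1562 = 1554)
((-2943 - 12556)/(16212 + 13986) - 25864) + N = ((-2943 - 12556)/(16212 + 13986) - 25864) + 1554 = (-15499/30198 - 25864) + 1554 = -781056571/30198 + 1554 = -734128879/30198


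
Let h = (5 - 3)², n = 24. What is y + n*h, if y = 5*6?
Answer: 126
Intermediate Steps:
h = 4 (h = 2² = 4)
y = 30
y + n*h = 30 + 24*4 = 30 + 96 = 126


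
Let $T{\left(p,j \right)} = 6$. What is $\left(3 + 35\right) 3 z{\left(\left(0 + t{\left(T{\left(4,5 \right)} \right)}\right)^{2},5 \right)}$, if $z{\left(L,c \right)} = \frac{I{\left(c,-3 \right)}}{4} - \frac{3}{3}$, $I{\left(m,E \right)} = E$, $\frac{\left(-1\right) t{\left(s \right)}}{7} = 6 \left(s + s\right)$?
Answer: $- \frac{399}{2} \approx -199.5$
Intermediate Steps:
$t{\left(s \right)} = - 84 s$ ($t{\left(s \right)} = - 7 \cdot 6 \left(s + s\right) = - 7 \cdot 6 \cdot 2 s = - 7 \cdot 12 s = - 84 s$)
$z{\left(L,c \right)} = - \frac{7}{4}$ ($z{\left(L,c \right)} = - \frac{3}{4} - \frac{3}{3} = \left(-3\right) \frac{1}{4} - 1 = - \frac{3}{4} - 1 = - \frac{7}{4}$)
$\left(3 + 35\right) 3 z{\left(\left(0 + t{\left(T{\left(4,5 \right)} \right)}\right)^{2},5 \right)} = \left(3 + 35\right) 3 \left(- \frac{7}{4}\right) = 38 \cdot 3 \left(- \frac{7}{4}\right) = 114 \left(- \frac{7}{4}\right) = - \frac{399}{2}$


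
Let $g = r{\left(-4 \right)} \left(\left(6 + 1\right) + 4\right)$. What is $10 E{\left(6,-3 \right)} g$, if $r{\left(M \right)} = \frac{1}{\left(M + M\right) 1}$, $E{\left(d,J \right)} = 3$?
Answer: $- \frac{165}{4} \approx -41.25$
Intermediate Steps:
$r{\left(M \right)} = \frac{1}{2 M}$ ($r{\left(M \right)} = \frac{1}{2 M} 1 = \frac{1}{2 M}$)
$g = - \frac{11}{8}$ ($g = \frac{1}{2 \left(-4\right)} \left(\left(6 + 1\right) + 4\right) = \frac{1}{2} \left(- \frac{1}{4}\right) \left(7 + 4\right) = \left(- \frac{1}{8}\right) 11 = - \frac{11}{8} \approx -1.375$)
$10 E{\left(6,-3 \right)} g = 10 \cdot 3 \left(- \frac{11}{8}\right) = 30 \left(- \frac{11}{8}\right) = - \frac{165}{4}$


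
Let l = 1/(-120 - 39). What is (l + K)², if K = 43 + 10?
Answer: 70997476/25281 ≈ 2808.3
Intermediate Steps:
l = -1/159 (l = 1/(-159) = -1/159 ≈ -0.0062893)
K = 53
(l + K)² = (-1/159 + 53)² = (8426/159)² = 70997476/25281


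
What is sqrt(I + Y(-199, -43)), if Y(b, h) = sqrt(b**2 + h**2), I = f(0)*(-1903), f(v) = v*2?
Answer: sqrt(5)*1658**(1/4) ≈ 14.269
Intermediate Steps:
f(v) = 2*v
I = 0 (I = (2*0)*(-1903) = 0*(-1903) = 0)
sqrt(I + Y(-199, -43)) = sqrt(0 + sqrt((-199)**2 + (-43)**2)) = sqrt(0 + sqrt(39601 + 1849)) = sqrt(0 + sqrt(41450)) = sqrt(0 + 5*sqrt(1658)) = sqrt(5*sqrt(1658)) = sqrt(5)*1658**(1/4)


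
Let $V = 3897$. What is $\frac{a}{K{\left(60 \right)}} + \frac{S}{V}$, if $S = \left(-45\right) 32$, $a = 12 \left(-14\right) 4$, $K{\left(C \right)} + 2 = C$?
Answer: $- \frac{150128}{12557} \approx -11.956$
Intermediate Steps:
$K{\left(C \right)} = -2 + C$
$a = -672$ ($a = \left(-168\right) 4 = -672$)
$S = -1440$
$\frac{a}{K{\left(60 \right)}} + \frac{S}{V} = - \frac{672}{-2 + 60} - \frac{1440}{3897} = - \frac{672}{58} - \frac{160}{433} = \left(-672\right) \frac{1}{58} - \frac{160}{433} = - \frac{336}{29} - \frac{160}{433} = - \frac{150128}{12557}$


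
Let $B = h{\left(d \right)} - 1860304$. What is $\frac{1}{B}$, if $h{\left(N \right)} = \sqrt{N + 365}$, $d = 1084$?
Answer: $- \frac{1860304}{3460730970967} - \frac{3 \sqrt{161}}{3460730970967} \approx -5.3756 \cdot 10^{-7}$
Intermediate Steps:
$h{\left(N \right)} = \sqrt{365 + N}$
$B = -1860304 + 3 \sqrt{161}$ ($B = \sqrt{365 + 1084} - 1860304 = \sqrt{1449} - 1860304 = 3 \sqrt{161} - 1860304 = -1860304 + 3 \sqrt{161} \approx -1.8603 \cdot 10^{6}$)
$\frac{1}{B} = \frac{1}{-1860304 + 3 \sqrt{161}}$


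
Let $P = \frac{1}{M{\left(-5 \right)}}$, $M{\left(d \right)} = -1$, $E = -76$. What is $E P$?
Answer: $76$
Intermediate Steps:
$P = -1$ ($P = \frac{1}{-1} = -1$)
$E P = \left(-76\right) \left(-1\right) = 76$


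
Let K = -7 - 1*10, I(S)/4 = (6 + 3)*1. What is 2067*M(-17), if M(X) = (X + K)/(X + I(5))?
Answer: -70278/19 ≈ -3698.8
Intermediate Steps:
I(S) = 36 (I(S) = 4*((6 + 3)*1) = 4*(9*1) = 4*9 = 36)
K = -17 (K = -7 - 10 = -17)
M(X) = (-17 + X)/(36 + X) (M(X) = (X - 17)/(X + 36) = (-17 + X)/(36 + X))
2067*M(-17) = 2067*((-17 - 17)/(36 - 17)) = 2067*(-34/19) = -70278/19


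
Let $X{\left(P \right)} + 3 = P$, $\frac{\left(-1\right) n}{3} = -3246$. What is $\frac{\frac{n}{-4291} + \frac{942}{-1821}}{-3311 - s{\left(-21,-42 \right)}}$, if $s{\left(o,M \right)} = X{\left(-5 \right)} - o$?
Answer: $\frac{1814585}{2164453347} \approx 0.00083836$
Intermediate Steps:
$n = 9738$ ($n = \left(-3\right) \left(-3246\right) = 9738$)
$X{\left(P \right)} = -3 + P$
$s{\left(o,M \right)} = -8 - o$ ($s{\left(o,M \right)} = \left(-3 - 5\right) - o = -8 - o$)
$\frac{\frac{n}{-4291} + \frac{942}{-1821}}{-3311 - s{\left(-21,-42 \right)}} = \frac{\frac{9738}{-4291} + \frac{942}{-1821}}{-3311 - \left(-8 - -21\right)} = \frac{9738 \left(- \frac{1}{4291}\right) + 942 \left(- \frac{1}{1821}\right)}{-3311 - \left(-8 + 21\right)} = \frac{- \frac{9738}{4291} - \frac{314}{607}}{-3311 - 13} = - \frac{7258340}{2604637 \left(-3311 - 13\right)} = - \frac{7258340}{2604637 \left(-3324\right)} = \left(- \frac{7258340}{2604637}\right) \left(- \frac{1}{3324}\right) = \frac{1814585}{2164453347}$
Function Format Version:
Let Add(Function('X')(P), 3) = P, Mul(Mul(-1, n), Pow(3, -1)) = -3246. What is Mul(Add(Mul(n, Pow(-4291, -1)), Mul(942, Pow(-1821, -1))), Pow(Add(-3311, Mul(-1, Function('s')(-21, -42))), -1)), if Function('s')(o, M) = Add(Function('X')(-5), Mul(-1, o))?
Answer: Rational(1814585, 2164453347) ≈ 0.00083836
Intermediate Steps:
n = 9738 (n = Mul(-3, -3246) = 9738)
Function('X')(P) = Add(-3, P)
Function('s')(o, M) = Add(-8, Mul(-1, o)) (Function('s')(o, M) = Add(Add(-3, -5), Mul(-1, o)) = Add(-8, Mul(-1, o)))
Mul(Add(Mul(n, Pow(-4291, -1)), Mul(942, Pow(-1821, -1))), Pow(Add(-3311, Mul(-1, Function('s')(-21, -42))), -1)) = Mul(Add(Mul(9738, Pow(-4291, -1)), Mul(942, Pow(-1821, -1))), Pow(Add(-3311, Mul(-1, Add(-8, Mul(-1, -21)))), -1)) = Mul(Add(Mul(9738, Rational(-1, 4291)), Mul(942, Rational(-1, 1821))), Pow(Add(-3311, Mul(-1, Add(-8, 21))), -1)) = Mul(Add(Rational(-9738, 4291), Rational(-314, 607)), Pow(Add(-3311, Mul(-1, 13)), -1)) = Mul(Rational(-7258340, 2604637), Pow(Add(-3311, -13), -1)) = Mul(Rational(-7258340, 2604637), Pow(-3324, -1)) = Mul(Rational(-7258340, 2604637), Rational(-1, 3324)) = Rational(1814585, 2164453347)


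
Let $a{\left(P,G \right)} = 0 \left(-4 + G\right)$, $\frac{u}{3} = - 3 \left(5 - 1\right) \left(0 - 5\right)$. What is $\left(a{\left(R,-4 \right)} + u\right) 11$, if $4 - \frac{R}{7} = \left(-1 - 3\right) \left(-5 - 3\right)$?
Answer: $1980$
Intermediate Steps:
$R = -196$ ($R = 28 - 7 \left(-1 - 3\right) \left(-5 - 3\right) = 28 - 7 \left(\left(-4\right) \left(-8\right)\right) = 28 - 224 = -196$)
$u = 180$ ($u = 3 - 3 \left(5 - 1\right) \left(0 - 5\right) = 3 \left(-3\right) 4 \left(-5\right) = 3 \left(\left(-12\right) \left(-5\right)\right) = 3 \cdot 60 = 180$)
$a{\left(P,G \right)} = 0$
$\left(a{\left(R,-4 \right)} + u\right) 11 = \left(0 + 180\right) 11 = 180 \cdot 11 = 1980$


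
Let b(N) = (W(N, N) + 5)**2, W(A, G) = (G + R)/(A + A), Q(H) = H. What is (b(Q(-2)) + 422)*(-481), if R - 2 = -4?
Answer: -220298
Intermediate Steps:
R = -2 (R = 2 - 4 = -2)
W(A, G) = (-2 + G)/(2*A) (W(A, G) = (G - 2)/(A + A) = (-2 + G)/((2*A)) = (-2 + G)*(1/(2*A)) = (-2 + G)/(2*A))
b(N) = (5 + (-2 + N)/(2*N))**2 (b(N) = ((-2 + N)/(2*N) + 5)**2 = (5 + (-2 + N)/(2*N))**2)
(b(Q(-2)) + 422)*(-481) = ((1/4)*(-2 + 11*(-2))**2/(-2)**2 + 422)*(-481) = ((1/4)*(1/4)*(-2 - 22)**2 + 422)*(-481) = ((1/4)*(1/4)*(-24)**2 + 422)*(-481) = ((1/4)*(1/4)*576 + 422)*(-481) = (36 + 422)*(-481) = 458*(-481) = -220298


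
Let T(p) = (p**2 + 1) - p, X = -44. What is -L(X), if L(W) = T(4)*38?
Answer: -494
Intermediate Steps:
T(p) = 1 + p**2 - p (T(p) = (1 + p**2) - p = 1 + p**2 - p)
L(W) = 494 (L(W) = (1 + 4**2 - 1*4)*38 = (1 + 16 - 4)*38 = 13*38 = 494)
-L(X) = -1*494 = -494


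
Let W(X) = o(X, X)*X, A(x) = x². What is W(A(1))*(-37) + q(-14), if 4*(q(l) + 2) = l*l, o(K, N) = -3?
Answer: 158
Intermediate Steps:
q(l) = -2 + l²/4 (q(l) = -2 + (l*l)/4 = -2 + l²/4)
W(X) = -3*X
W(A(1))*(-37) + q(-14) = -3*1²*(-37) + (-2 + (¼)*(-14)²) = -3*1*(-37) + (-2 + (¼)*196) = -3*(-37) + (-2 + 49) = 111 + 47 = 158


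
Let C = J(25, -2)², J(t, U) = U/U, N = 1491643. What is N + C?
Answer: 1491644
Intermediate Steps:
J(t, U) = 1
C = 1 (C = 1² = 1)
N + C = 1491643 + 1 = 1491644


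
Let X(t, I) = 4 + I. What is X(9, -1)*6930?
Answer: 20790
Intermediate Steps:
X(9, -1)*6930 = (4 - 1)*6930 = 3*6930 = 20790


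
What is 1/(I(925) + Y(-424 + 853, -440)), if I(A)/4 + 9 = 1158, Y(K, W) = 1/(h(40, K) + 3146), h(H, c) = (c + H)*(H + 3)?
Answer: 23313/107146549 ≈ 0.00021758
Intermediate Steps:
h(H, c) = (3 + H)*(H + c) (h(H, c) = (H + c)*(3 + H) = (3 + H)*(H + c))
Y(K, W) = 1/(4866 + 43*K) (Y(K, W) = 1/((40² + 3*40 + 3*K + 40*K) + 3146) = 1/((1600 + 120 + 3*K + 40*K) + 3146) = 1/((1720 + 43*K) + 3146) = 1/(4866 + 43*K))
I(A) = 4596 (I(A) = -36 + 4*1158 = -36 + 4632 = 4596)
1/(I(925) + Y(-424 + 853, -440)) = 1/(4596 + 1/(4866 + 43*(-424 + 853))) = 1/(4596 + 1/(4866 + 43*429)) = 1/(4596 + 1/(4866 + 18447)) = 1/(4596 + 1/23313) = 1/(107146549/23313) = 23313/107146549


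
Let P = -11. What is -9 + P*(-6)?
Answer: 57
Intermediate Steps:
-9 + P*(-6) = -9 - 11*(-6) = -9 + 66 = 57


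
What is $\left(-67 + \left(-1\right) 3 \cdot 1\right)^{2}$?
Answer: $4900$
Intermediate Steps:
$\left(-67 + \left(-1\right) 3 \cdot 1\right)^{2} = \left(-67 - 3\right)^{2} = \left(-70\right)^{2} = 4900$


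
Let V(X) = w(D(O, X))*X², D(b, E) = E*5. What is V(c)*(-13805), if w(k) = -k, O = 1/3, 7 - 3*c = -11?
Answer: 14909400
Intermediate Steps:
c = 6 (c = 7/3 - ⅓*(-11) = 7/3 + 11/3 = 6)
O = ⅓ ≈ 0.33333
D(b, E) = 5*E
V(X) = -5*X³ (V(X) = (-5*X)*X² = -5*X³)
V(c)*(-13805) = -5*6³*(-13805) = -5*216*(-13805) = -1080*(-13805) = 14909400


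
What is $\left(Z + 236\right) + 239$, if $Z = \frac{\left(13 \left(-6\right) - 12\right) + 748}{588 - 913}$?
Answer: $\frac{153717}{325} \approx 472.98$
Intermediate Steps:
$Z = - \frac{658}{325}$ ($Z = \frac{\left(-78 - 12\right) + 748}{-325} = \left(-90 + 748\right) \left(- \frac{1}{325}\right) = 658 \left(- \frac{1}{325}\right) = - \frac{658}{325} \approx -2.0246$)
$\left(Z + 236\right) + 239 = \left(- \frac{658}{325} + 236\right) + 239 = \frac{76042}{325} + 239 = \frac{153717}{325}$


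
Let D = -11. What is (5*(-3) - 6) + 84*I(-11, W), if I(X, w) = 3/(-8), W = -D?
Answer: -105/2 ≈ -52.500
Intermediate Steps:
W = 11 (W = -1*(-11) = 11)
I(X, w) = -3/8 (I(X, w) = 3*(-⅛) = -3/8)
(5*(-3) - 6) + 84*I(-11, W) = (5*(-3) - 6) + 84*(-3/8) = (-15 - 6) - 63/2 = -21 - 63/2 = -105/2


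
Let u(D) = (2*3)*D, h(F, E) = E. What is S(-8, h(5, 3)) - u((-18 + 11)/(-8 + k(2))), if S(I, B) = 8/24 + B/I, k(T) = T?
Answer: -169/24 ≈ -7.0417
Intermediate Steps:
u(D) = 6*D
S(I, B) = ⅓ + B/I (S(I, B) = 8*(1/24) + B/I = ⅓ + B/I)
S(-8, h(5, 3)) - u((-18 + 11)/(-8 + k(2))) = (3 + (⅓)*(-8))/(-8) - 6*(-18 + 11)/(-8 + 2) = -(3 - 8/3)/8 - 6*(-7/(-6)) = -⅛*⅓ - 6*(-7*(-⅙)) = -1/24 - 6*7/6 = -1/24 - 1*7 = -1/24 - 7 = -169/24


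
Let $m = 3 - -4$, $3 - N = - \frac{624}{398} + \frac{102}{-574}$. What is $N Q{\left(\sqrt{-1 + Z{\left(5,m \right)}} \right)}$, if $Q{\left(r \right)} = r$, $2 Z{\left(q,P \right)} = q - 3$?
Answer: $0$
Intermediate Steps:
$N = \frac{271032}{57113}$ ($N = 3 - \left(- \frac{624}{398} + \frac{102}{-574}\right) = 3 - \left(\left(-624\right) \frac{1}{398} + 102 \left(- \frac{1}{574}\right)\right) = 3 - \left(- \frac{312}{199} - \frac{51}{287}\right) = 3 - - \frac{99693}{57113} = 3 + \frac{99693}{57113} = \frac{271032}{57113} \approx 4.7455$)
$m = 7$ ($m = 3 + 4 = 7$)
$Z{\left(q,P \right)} = - \frac{3}{2} + \frac{q}{2}$ ($Z{\left(q,P \right)} = \frac{q - 3}{2} = \frac{-3 + q}{2} = - \frac{3}{2} + \frac{q}{2}$)
$N Q{\left(\sqrt{-1 + Z{\left(5,m \right)}} \right)} = \frac{271032 \sqrt{-1 + \left(- \frac{3}{2} + \frac{1}{2} \cdot 5\right)}}{57113} = \frac{271032 \sqrt{-1 + \left(- \frac{3}{2} + \frac{5}{2}\right)}}{57113} = \frac{271032 \sqrt{-1 + 1}}{57113} = \frac{271032 \sqrt{0}}{57113} = \frac{271032}{57113} \cdot 0 = 0$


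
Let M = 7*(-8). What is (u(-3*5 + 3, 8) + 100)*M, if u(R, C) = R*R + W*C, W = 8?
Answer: -17248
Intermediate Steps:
M = -56
u(R, C) = R² + 8*C (u(R, C) = R*R + 8*C = R² + 8*C)
(u(-3*5 + 3, 8) + 100)*M = (((-3*5 + 3)² + 8*8) + 100)*(-56) = (((-15 + 3)² + 64) + 100)*(-56) = (((-12)² + 64) + 100)*(-56) = ((144 + 64) + 100)*(-56) = (208 + 100)*(-56) = 308*(-56) = -17248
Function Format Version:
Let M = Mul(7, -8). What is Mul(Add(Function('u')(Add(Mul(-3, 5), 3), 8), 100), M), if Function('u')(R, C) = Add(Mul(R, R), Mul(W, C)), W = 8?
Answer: -17248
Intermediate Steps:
M = -56
Function('u')(R, C) = Add(Pow(R, 2), Mul(8, C)) (Function('u')(R, C) = Add(Mul(R, R), Mul(8, C)) = Add(Pow(R, 2), Mul(8, C)))
Mul(Add(Function('u')(Add(Mul(-3, 5), 3), 8), 100), M) = Mul(Add(Add(Pow(Add(Mul(-3, 5), 3), 2), Mul(8, 8)), 100), -56) = Mul(Add(Add(Pow(Add(-15, 3), 2), 64), 100), -56) = Mul(Add(Add(Pow(-12, 2), 64), 100), -56) = Mul(Add(Add(144, 64), 100), -56) = Mul(Add(208, 100), -56) = Mul(308, -56) = -17248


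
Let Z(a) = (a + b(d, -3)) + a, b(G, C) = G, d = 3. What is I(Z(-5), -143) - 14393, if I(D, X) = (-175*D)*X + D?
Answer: -189575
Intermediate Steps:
Z(a) = 3 + 2*a (Z(a) = (a + 3) + a = (3 + a) + a = 3 + 2*a)
I(D, X) = D - 175*D*X (I(D, X) = -175*D*X + D = D - 175*D*X)
I(Z(-5), -143) - 14393 = (3 + 2*(-5))*(1 - 175*(-143)) - 14393 = (3 - 10)*(1 + 25025) - 14393 = -7*25026 - 14393 = -175182 - 14393 = -189575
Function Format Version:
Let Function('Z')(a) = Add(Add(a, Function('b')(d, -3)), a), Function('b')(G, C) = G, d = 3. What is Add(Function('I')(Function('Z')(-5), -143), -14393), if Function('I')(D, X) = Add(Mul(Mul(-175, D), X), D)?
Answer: -189575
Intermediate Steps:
Function('Z')(a) = Add(3, Mul(2, a)) (Function('Z')(a) = Add(Add(a, 3), a) = Add(Add(3, a), a) = Add(3, Mul(2, a)))
Function('I')(D, X) = Add(D, Mul(-175, D, X)) (Function('I')(D, X) = Add(Mul(-175, D, X), D) = Add(D, Mul(-175, D, X)))
Add(Function('I')(Function('Z')(-5), -143), -14393) = Add(Mul(Add(3, Mul(2, -5)), Add(1, Mul(-175, -143))), -14393) = Add(Mul(Add(3, -10), Add(1, 25025)), -14393) = Add(Mul(-7, 25026), -14393) = Add(-175182, -14393) = -189575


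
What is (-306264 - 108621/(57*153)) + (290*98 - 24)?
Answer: -89755387/323 ≈ -2.7788e+5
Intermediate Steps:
(-306264 - 108621/(57*153)) + (290*98 - 24) = (-306264 - 108621/8721) + (28420 - 24) = (-306264 - 108621*1/8721) + 28396 = (-306264 - 4023/323) + 28396 = -98927295/323 + 28396 = -89755387/323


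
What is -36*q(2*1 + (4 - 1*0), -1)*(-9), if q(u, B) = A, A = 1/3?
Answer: 108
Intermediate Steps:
A = ⅓ (A = 1*(⅓) = ⅓ ≈ 0.33333)
q(u, B) = ⅓
-36*q(2*1 + (4 - 1*0), -1)*(-9) = -36*⅓*(-9) = -12*(-9) = 108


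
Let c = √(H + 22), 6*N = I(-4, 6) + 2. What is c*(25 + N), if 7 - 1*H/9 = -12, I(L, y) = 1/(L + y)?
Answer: 305*√193/12 ≈ 353.10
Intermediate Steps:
H = 171 (H = 63 - 9*(-12) = 63 + 108 = 171)
N = 5/12 (N = (1/(-4 + 6) + 2)/6 = (1/2 + 2)/6 = (½ + 2)/6 = (⅙)*(5/2) = 5/12 ≈ 0.41667)
c = √193 (c = √(171 + 22) = √193 ≈ 13.892)
c*(25 + N) = √193*(25 + 5/12) = √193*(305/12) = 305*√193/12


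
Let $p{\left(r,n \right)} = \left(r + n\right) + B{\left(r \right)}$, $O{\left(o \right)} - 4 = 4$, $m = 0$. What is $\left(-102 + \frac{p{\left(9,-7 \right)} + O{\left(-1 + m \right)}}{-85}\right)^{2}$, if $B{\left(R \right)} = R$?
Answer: $\frac{75498721}{7225} \approx 10450.0$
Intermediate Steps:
$O{\left(o \right)} = 8$ ($O{\left(o \right)} = 4 + 4 = 8$)
$p{\left(r,n \right)} = n + 2 r$ ($p{\left(r,n \right)} = \left(r + n\right) + r = \left(n + r\right) + r = n + 2 r$)
$\left(-102 + \frac{p{\left(9,-7 \right)} + O{\left(-1 + m \right)}}{-85}\right)^{2} = \left(-102 + \frac{\left(-7 + 2 \cdot 9\right) + 8}{-85}\right)^{2} = \left(-102 + \left(\left(-7 + 18\right) + 8\right) \left(- \frac{1}{85}\right)\right)^{2} = \left(-102 + \left(11 + 8\right) \left(- \frac{1}{85}\right)\right)^{2} = \left(-102 + 19 \left(- \frac{1}{85}\right)\right)^{2} = \left(-102 - \frac{19}{85}\right)^{2} = \left(- \frac{8689}{85}\right)^{2} = \frac{75498721}{7225}$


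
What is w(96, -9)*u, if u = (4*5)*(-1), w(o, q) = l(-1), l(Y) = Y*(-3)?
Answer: -60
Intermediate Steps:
l(Y) = -3*Y
w(o, q) = 3 (w(o, q) = -3*(-1) = 3)
u = -20 (u = 20*(-1) = -20)
w(96, -9)*u = 3*(-20) = -60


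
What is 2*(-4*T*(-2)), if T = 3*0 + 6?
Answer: 96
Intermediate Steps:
T = 6 (T = 0 + 6 = 6)
2*(-4*T*(-2)) = 2*(-4*6*(-2)) = 2*(-24*(-2)) = 2*48 = 96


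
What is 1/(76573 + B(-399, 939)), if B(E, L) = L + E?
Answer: 1/77113 ≈ 1.2968e-5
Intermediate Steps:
B(E, L) = E + L
1/(76573 + B(-399, 939)) = 1/(76573 + (-399 + 939)) = 1/(76573 + 540) = 1/77113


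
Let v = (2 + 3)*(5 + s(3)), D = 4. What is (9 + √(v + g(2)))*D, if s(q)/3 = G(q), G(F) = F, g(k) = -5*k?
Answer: 36 + 8*√15 ≈ 66.984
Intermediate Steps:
s(q) = 3*q
v = 70 (v = (2 + 3)*(5 + 3*3) = 5*(5 + 9) = 5*14 = 70)
(9 + √(v + g(2)))*D = (9 + √(70 - 5*2))*4 = (9 + √(70 - 10))*4 = (9 + √60)*4 = (9 + 2*√15)*4 = 36 + 8*√15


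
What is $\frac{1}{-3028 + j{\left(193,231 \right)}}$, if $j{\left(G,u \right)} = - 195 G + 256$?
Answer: $- \frac{1}{40407} \approx -2.4748 \cdot 10^{-5}$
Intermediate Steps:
$j{\left(G,u \right)} = 256 - 195 G$
$\frac{1}{-3028 + j{\left(193,231 \right)}} = \frac{1}{-3028 + \left(256 - 37635\right)} = \frac{1}{-3028 - 37379} = \frac{1}{-40407} = - \frac{1}{40407}$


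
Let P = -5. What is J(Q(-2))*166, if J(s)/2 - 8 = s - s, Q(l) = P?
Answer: 2656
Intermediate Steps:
Q(l) = -5
J(s) = 16 (J(s) = 16 + 2*(s - s) = 16 + 2*0 = 16 + 0 = 16)
J(Q(-2))*166 = 16*166 = 2656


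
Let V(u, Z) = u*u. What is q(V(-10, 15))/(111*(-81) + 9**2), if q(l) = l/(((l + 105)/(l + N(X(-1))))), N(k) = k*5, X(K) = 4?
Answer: -80/12177 ≈ -0.0065698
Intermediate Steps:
V(u, Z) = u**2
N(k) = 5*k
q(l) = l*(20 + l)/(105 + l) (q(l) = l/(((l + 105)/(l + 5*4))) = l/(((105 + l)/(l + 20))) = l/(((105 + l)/(20 + l))) = l*((20 + l)/(105 + l)) = l*(20 + l)/(105 + l))
q(V(-10, 15))/(111*(-81) + 9**2) = ((-10)**2*(20 + (-10)**2)/(105 + (-10)**2))/(111*(-81) + 9**2) = (100*(20 + 100)/(105 + 100))/(-8991 + 81) = (100*120/205)/(-8910) = (100*(1/205)*120)*(-1/8910) = (2400/41)*(-1/8910) = -80/12177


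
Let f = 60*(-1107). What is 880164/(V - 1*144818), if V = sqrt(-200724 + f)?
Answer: -31865897538/5243130067 - 440082*I*sqrt(66786)/5243130067 ≈ -6.0776 - 0.021691*I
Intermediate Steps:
f = -66420
V = 2*I*sqrt(66786) (V = sqrt(-200724 - 66420) = sqrt(-267144) = 2*I*sqrt(66786) ≈ 516.86*I)
880164/(V - 1*144818) = 880164/(2*I*sqrt(66786) - 1*144818) = 880164/(2*I*sqrt(66786) - 144818) = 880164/(-144818 + 2*I*sqrt(66786))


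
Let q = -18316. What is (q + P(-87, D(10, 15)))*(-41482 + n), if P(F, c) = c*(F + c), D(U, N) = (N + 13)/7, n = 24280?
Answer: 320782896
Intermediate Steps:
D(U, N) = 13/7 + N/7 (D(U, N) = (13 + N)*(⅐) = 13/7 + N/7)
(q + P(-87, D(10, 15)))*(-41482 + n) = (-18316 + (13/7 + (⅐)*15)*(-87 + (13/7 + (⅐)*15)))*(-41482 + 24280) = (-18316 + (13/7 + 15/7)*(-87 + (13/7 + 15/7)))*(-17202) = (-18316 + 4*(-87 + 4))*(-17202) = (-18316 + 4*(-83))*(-17202) = (-18316 - 332)*(-17202) = -18648*(-17202) = 320782896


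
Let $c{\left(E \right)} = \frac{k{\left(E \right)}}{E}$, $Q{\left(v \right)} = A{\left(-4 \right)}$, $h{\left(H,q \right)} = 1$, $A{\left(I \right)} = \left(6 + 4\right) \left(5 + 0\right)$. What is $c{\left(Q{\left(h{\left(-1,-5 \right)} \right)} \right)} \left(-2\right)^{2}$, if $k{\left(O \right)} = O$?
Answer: $4$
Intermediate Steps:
$A{\left(I \right)} = 50$ ($A{\left(I \right)} = 10 \cdot 5 = 50$)
$Q{\left(v \right)} = 50$
$c{\left(E \right)} = 1$ ($c{\left(E \right)} = \frac{E}{E} = 1$)
$c{\left(Q{\left(h{\left(-1,-5 \right)} \right)} \right)} \left(-2\right)^{2} = 1 \left(-2\right)^{2} = 1 \cdot 4 = 4$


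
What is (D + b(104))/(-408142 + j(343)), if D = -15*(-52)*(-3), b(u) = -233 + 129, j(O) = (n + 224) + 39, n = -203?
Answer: 1222/204041 ≈ 0.0059890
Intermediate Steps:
j(O) = 60 (j(O) = (-203 + 224) + 39 = 21 + 39 = 60)
b(u) = -104
D = -2340 (D = 780*(-3) = -2340)
(D + b(104))/(-408142 + j(343)) = (-2340 - 104)/(-408142 + 60) = -2444/(-408082) = -2444*(-1/408082) = 1222/204041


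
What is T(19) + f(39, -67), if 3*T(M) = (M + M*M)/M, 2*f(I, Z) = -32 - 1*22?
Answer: -61/3 ≈ -20.333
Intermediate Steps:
f(I, Z) = -27 (f(I, Z) = (-32 - 1*22)/2 = (-32 - 22)/2 = (1/2)*(-54) = -27)
T(M) = (M + M**2)/(3*M) (T(M) = ((M + M*M)/M)/3 = ((M + M**2)/M)/3 = (M + M**2)/(3*M))
T(19) + f(39, -67) = (1/3 + (1/3)*19) - 27 = (1/3 + 19/3) - 27 = 20/3 - 27 = -61/3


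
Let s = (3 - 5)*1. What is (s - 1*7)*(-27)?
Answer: 243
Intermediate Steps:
s = -2 (s = -2*1 = -2)
(s - 1*7)*(-27) = (-2 - 1*7)*(-27) = (-2 - 7)*(-27) = -9*(-27) = 243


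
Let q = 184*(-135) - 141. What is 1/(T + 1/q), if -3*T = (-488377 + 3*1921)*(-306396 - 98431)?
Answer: -8327/542296368452469 ≈ -1.5355e-11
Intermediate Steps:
q = -24981 (q = -24840 - 141 = -24981)
T = -195375177778/3 (T = -(-488377 + 3*1921)*(-306396 - 98431)/3 = -(-488377 + 5763)*(-404827)/3 = -(-482614)*(-404827)/3 = -⅓*195375177778 = -195375177778/3 ≈ -6.5125e+10)
1/(T + 1/q) = 1/(-195375177778/3 + 1/(-24981)) = 1/(-195375177778/3 - 1/24981) = 1/(-542296368452469/8327) = -8327/542296368452469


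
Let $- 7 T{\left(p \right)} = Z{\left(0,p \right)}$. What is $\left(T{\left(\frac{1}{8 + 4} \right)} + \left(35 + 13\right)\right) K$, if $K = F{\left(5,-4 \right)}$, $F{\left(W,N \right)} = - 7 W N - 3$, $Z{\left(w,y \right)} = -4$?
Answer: $\frac{46580}{7} \approx 6654.3$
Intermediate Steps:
$T{\left(p \right)} = \frac{4}{7}$ ($T{\left(p \right)} = \left(- \frac{1}{7}\right) \left(-4\right) = \frac{4}{7}$)
$F{\left(W,N \right)} = -3 - 7 N W$ ($F{\left(W,N \right)} = - 7 N W - 3 = -3 - 7 N W$)
$K = 137$ ($K = -3 - \left(-28\right) 5 = -3 + 140 = 137$)
$\left(T{\left(\frac{1}{8 + 4} \right)} + \left(35 + 13\right)\right) K = \left(\frac{4}{7} + \left(35 + 13\right)\right) 137 = \left(\frac{4}{7} + 48\right) 137 = \frac{340}{7} \cdot 137 = \frac{46580}{7}$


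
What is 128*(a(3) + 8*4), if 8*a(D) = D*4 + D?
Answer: 4336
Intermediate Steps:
a(D) = 5*D/8 (a(D) = (D*4 + D)/8 = (4*D + D)/8 = (5*D)/8 = 5*D/8)
128*(a(3) + 8*4) = 128*((5/8)*3 + 8*4) = 128*(15/8 + 32) = 128*(271/8) = 4336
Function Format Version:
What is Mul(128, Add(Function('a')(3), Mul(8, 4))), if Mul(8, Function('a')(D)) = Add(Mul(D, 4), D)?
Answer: 4336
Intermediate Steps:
Function('a')(D) = Mul(Rational(5, 8), D) (Function('a')(D) = Mul(Rational(1, 8), Add(Mul(D, 4), D)) = Mul(Rational(1, 8), Add(Mul(4, D), D)) = Mul(Rational(1, 8), Mul(5, D)) = Mul(Rational(5, 8), D))
Mul(128, Add(Function('a')(3), Mul(8, 4))) = Mul(128, Add(Mul(Rational(5, 8), 3), Mul(8, 4))) = Mul(128, Add(Rational(15, 8), 32)) = Mul(128, Rational(271, 8)) = 4336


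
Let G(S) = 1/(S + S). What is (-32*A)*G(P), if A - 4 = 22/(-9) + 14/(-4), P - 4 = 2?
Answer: 140/27 ≈ 5.1852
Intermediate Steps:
P = 6 (P = 4 + 2 = 6)
A = -35/18 (A = 4 + (22/(-9) + 14/(-4)) = 4 + (22*(-1/9) + 14*(-1/4)) = 4 + (-22/9 - 7/2) = 4 - 107/18 = -35/18 ≈ -1.9444)
G(S) = 1/(2*S)
(-32*A)*G(P) = (-32*(-35/18))*((1/2)/6) = 560*((1/2)*(1/6))/9 = (560/9)*(1/12) = 140/27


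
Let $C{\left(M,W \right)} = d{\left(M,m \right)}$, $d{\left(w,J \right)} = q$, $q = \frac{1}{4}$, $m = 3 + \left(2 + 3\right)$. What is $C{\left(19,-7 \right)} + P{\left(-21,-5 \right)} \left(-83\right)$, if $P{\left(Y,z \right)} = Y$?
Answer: $\frac{6973}{4} \approx 1743.3$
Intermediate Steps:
$m = 8$ ($m = 3 + 5 = 8$)
$q = \frac{1}{4} \approx 0.25$
$d{\left(w,J \right)} = \frac{1}{4}$
$C{\left(M,W \right)} = \frac{1}{4}$
$C{\left(19,-7 \right)} + P{\left(-21,-5 \right)} \left(-83\right) = \frac{1}{4} - -1743 = \frac{1}{4} + 1743 = \frac{6973}{4}$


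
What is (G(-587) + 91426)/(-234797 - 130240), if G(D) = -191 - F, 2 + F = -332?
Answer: -30523/121679 ≈ -0.25085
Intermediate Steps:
F = -334 (F = -2 - 332 = -334)
G(D) = 143 (G(D) = -191 - 1*(-334) = -191 + 334 = 143)
(G(-587) + 91426)/(-234797 - 130240) = (143 + 91426)/(-234797 - 130240) = 91569/(-365037) = 91569*(-1/365037) = -30523/121679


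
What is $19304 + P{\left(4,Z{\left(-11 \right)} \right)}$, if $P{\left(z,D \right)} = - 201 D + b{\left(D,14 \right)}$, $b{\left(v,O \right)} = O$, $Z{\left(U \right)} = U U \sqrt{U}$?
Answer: $19318 - 24321 i \sqrt{11} \approx 19318.0 - 80664.0 i$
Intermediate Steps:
$Z{\left(U \right)} = U^{\frac{5}{2}}$ ($Z{\left(U \right)} = U^{2} \sqrt{U} = U^{\frac{5}{2}}$)
$P{\left(z,D \right)} = 14 - 201 D$ ($P{\left(z,D \right)} = - 201 D + 14 = 14 - 201 D$)
$19304 + P{\left(4,Z{\left(-11 \right)} \right)} = 19304 + \left(14 - 201 \left(-11\right)^{\frac{5}{2}}\right) = 19304 + \left(14 - 201 \cdot 121 i \sqrt{11}\right) = 19304 + \left(14 - 24321 i \sqrt{11}\right) = 19318 - 24321 i \sqrt{11}$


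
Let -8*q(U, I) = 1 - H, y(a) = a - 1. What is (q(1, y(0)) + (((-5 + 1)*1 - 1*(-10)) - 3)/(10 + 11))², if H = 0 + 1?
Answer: 1/49 ≈ 0.020408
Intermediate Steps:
H = 1
y(a) = -1 + a
q(U, I) = 0 (q(U, I) = -(1 - 1*1)/8 = -(1 - 1)/8 = -⅛*0 = 0)
(q(1, y(0)) + (((-5 + 1)*1 - 1*(-10)) - 3)/(10 + 11))² = (0 + (((-5 + 1)*1 - 1*(-10)) - 3)/(10 + 11))² = (0 + ((-4*1 + 10) - 3)/21)² = (0 + ((-4 + 10) - 3)*(1/21))² = (0 + (6 - 3)*(1/21))² = (0 + 3*(1/21))² = (0 + ⅐)² = (⅐)² = 1/49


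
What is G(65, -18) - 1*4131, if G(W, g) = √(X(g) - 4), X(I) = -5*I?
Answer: -4131 + √86 ≈ -4121.7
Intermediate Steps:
G(W, g) = √(-4 - 5*g) (G(W, g) = √(-5*g - 4) = √(-4 - 5*g))
G(65, -18) - 1*4131 = √(-4 - 5*(-18)) - 1*4131 = √(-4 + 90) - 4131 = √86 - 4131 = -4131 + √86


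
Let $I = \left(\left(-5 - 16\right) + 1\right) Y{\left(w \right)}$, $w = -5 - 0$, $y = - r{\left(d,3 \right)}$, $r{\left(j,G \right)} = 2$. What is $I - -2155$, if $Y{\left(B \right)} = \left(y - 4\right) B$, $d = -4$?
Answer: $1555$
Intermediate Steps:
$y = -2$ ($y = \left(-1\right) 2 = -2$)
$w = -5$ ($w = -5 + 0 = -5$)
$Y{\left(B \right)} = - 6 B$ ($Y{\left(B \right)} = \left(-2 - 4\right) B = - 6 B$)
$I = -600$ ($I = \left(\left(-5 - 16\right) + 1\right) \left(\left(-6\right) \left(-5\right)\right) = \left(-21 + 1\right) 30 = \left(-20\right) 30 = -600$)
$I - -2155 = -600 - -2155 = -600 + 2155 = 1555$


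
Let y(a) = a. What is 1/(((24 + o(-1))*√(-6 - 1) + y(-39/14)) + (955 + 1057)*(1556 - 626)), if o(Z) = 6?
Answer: 40749646/76248994229689 - 1960*I*√7/228746982689067 ≈ 5.3443e-7 - 2.267e-11*I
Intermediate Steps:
1/(((24 + o(-1))*√(-6 - 1) + y(-39/14)) + (955 + 1057)*(1556 - 626)) = 1/(((24 + 6)*√(-6 - 1) - 39/14) + (955 + 1057)*(1556 - 626)) = 1/((30*√(-7) - 39*1/14) + 2012*930) = 1/((30*(I*√7) - 39/14) + 1871160) = 1/((30*I*√7 - 39/14) + 1871160) = 1/((-39/14 + 30*I*√7) + 1871160) = 1/(26196201/14 + 30*I*√7)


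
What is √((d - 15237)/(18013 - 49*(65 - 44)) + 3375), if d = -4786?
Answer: √243299948342/8492 ≈ 58.085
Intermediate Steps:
√((d - 15237)/(18013 - 49*(65 - 44)) + 3375) = √((-4786 - 15237)/(18013 - 49*(65 - 44)) + 3375) = √(-20023/(18013 - 49*21) + 3375) = √(-20023/(18013 - 1029) + 3375) = √(-20023/16984 + 3375) = √(57300977/16984) = √243299948342/8492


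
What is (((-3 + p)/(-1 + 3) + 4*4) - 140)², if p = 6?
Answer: 60025/4 ≈ 15006.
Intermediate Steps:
(((-3 + p)/(-1 + 3) + 4*4) - 140)² = (((-3 + 6)/(-1 + 3) + 4*4) - 140)² = ((3/2 + 16) - 140)² = (35/2 - 140)² = (-245/2)² = 60025/4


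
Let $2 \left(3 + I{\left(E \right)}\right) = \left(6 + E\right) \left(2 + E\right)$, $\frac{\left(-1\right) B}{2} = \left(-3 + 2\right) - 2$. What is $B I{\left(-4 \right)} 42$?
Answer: $-1260$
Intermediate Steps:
$B = 6$ ($B = - 2 \left(\left(-3 + 2\right) - 2\right) = - 2 \left(-1 - 2\right) = \left(-2\right) \left(-3\right) = 6$)
$I{\left(E \right)} = -3 + \frac{\left(2 + E\right) \left(6 + E\right)}{2}$ ($I{\left(E \right)} = -3 + \frac{\left(6 + E\right) \left(2 + E\right)}{2} = -3 + \frac{\left(2 + E\right) \left(6 + E\right)}{2}$)
$B I{\left(-4 \right)} 42 = 6 \left(3 + \frac{\left(-4\right)^{2}}{2} + 4 \left(-4\right)\right) 42 = 6 \left(3 + \frac{1}{2} \cdot 16 - 16\right) 42 = 6 \left(3 + 8 - 16\right) 42 = 6 \left(-5\right) 42 = \left(-30\right) 42 = -1260$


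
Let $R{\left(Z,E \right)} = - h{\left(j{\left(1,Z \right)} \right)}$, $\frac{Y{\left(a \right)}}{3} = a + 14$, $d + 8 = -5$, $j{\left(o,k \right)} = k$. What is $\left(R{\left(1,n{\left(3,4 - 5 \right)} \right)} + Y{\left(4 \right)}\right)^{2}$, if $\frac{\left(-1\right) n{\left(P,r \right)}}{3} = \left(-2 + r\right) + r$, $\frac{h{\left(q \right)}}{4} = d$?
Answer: $11236$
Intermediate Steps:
$d = -13$ ($d = -8 - 5 = -13$)
$h{\left(q \right)} = -52$ ($h{\left(q \right)} = 4 \left(-13\right) = -52$)
$n{\left(P,r \right)} = 6 - 6 r$ ($n{\left(P,r \right)} = - 3 \left(\left(-2 + r\right) + r\right) = - 3 \left(-2 + 2 r\right) = 6 - 6 r$)
$Y{\left(a \right)} = 42 + 3 a$ ($Y{\left(a \right)} = 3 \left(a + 14\right) = 3 \left(14 + a\right) = 42 + 3 a$)
$R{\left(Z,E \right)} = 52$ ($R{\left(Z,E \right)} = \left(-1\right) \left(-52\right) = 52$)
$\left(R{\left(1,n{\left(3,4 - 5 \right)} \right)} + Y{\left(4 \right)}\right)^{2} = \left(52 + \left(42 + 3 \cdot 4\right)\right)^{2} = \left(52 + \left(42 + 12\right)\right)^{2} = \left(52 + 54\right)^{2} = 106^{2} = 11236$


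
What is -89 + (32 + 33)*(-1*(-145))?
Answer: 9336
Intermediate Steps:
-89 + (32 + 33)*(-1*(-145)) = -89 + 65*145 = -89 + 9425 = 9336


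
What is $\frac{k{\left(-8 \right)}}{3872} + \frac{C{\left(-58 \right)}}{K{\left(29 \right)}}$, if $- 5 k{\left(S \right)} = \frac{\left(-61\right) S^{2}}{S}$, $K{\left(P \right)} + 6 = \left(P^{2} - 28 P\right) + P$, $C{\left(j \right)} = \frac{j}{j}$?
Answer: $- \frac{47}{7865} \approx -0.0059758$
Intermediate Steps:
$C{\left(j \right)} = 1$
$K{\left(P \right)} = -6 + P^{2} - 27 P$ ($K{\left(P \right)} = -6 + \left(\left(P^{2} - 28 P\right) + P\right) = -6 + \left(P^{2} - 27 P\right) = -6 + P^{2} - 27 P$)
$k{\left(S \right)} = \frac{61 S}{5}$ ($k{\left(S \right)} = - \frac{- 61 S^{2} \frac{1}{S}}{5} = - \frac{\left(-61\right) S}{5} = \frac{61 S}{5}$)
$\frac{k{\left(-8 \right)}}{3872} + \frac{C{\left(-58 \right)}}{K{\left(29 \right)}} = \frac{\frac{61}{5} \left(-8\right)}{3872} + 1 \frac{1}{-6 + 29^{2} - 783} = \left(- \frac{488}{5}\right) \frac{1}{3872} + 1 \frac{1}{-6 + 841 - 783} = - \frac{61}{2420} + 1 \cdot \frac{1}{52} = - \frac{61}{2420} + \frac{1}{52} = - \frac{47}{7865}$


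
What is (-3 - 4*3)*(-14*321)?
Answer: 67410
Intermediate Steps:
(-3 - 4*3)*(-14*321) = (-3 - 12)*(-4494) = -15*(-4494) = 67410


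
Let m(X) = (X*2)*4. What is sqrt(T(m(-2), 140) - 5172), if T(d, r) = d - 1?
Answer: I*sqrt(5189) ≈ 72.035*I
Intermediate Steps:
m(X) = 8*X (m(X) = (2*X)*4 = 8*X)
T(d, r) = -1 + d
sqrt(T(m(-2), 140) - 5172) = sqrt((-1 + 8*(-2)) - 5172) = sqrt((-1 - 16) - 5172) = sqrt(-17 - 5172) = sqrt(-5189) = I*sqrt(5189)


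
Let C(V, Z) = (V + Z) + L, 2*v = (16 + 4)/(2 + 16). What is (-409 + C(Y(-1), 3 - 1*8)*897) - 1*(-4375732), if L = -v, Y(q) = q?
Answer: 13108328/3 ≈ 4.3694e+6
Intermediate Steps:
v = 5/9 (v = ((16 + 4)/(2 + 16))/2 = (20/18)/2 = (20*(1/18))/2 = (½)*(10/9) = 5/9 ≈ 0.55556)
L = -5/9 (L = -1*5/9 = -5/9 ≈ -0.55556)
C(V, Z) = -5/9 + V + Z (C(V, Z) = (V + Z) - 5/9 = -5/9 + V + Z)
(-409 + C(Y(-1), 3 - 1*8)*897) - 1*(-4375732) = (-409 + (-5/9 - 1 + (3 - 1*8))*897) - 1*(-4375732) = (-409 + (-5/9 - 1 + (3 - 8))*897) + 4375732 = (-409 + (-5/9 - 1 - 5)*897) + 4375732 = (-409 - 59/9*897) + 4375732 = (-409 - 17641/3) + 4375732 = -18868/3 + 4375732 = 13108328/3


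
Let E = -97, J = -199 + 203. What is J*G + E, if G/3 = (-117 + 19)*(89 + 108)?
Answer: -231769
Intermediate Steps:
J = 4
G = -57918 (G = 3*((-117 + 19)*(89 + 108)) = 3*(-98*197) = 3*(-19306) = -57918)
J*G + E = 4*(-57918) - 97 = -231672 - 97 = -231769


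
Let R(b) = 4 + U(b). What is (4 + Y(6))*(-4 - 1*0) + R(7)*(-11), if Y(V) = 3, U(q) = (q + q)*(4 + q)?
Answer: -1766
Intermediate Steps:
U(q) = 2*q*(4 + q) (U(q) = (2*q)*(4 + q) = 2*q*(4 + q))
R(b) = 4 + 2*b*(4 + b)
(4 + Y(6))*(-4 - 1*0) + R(7)*(-11) = (4 + 3)*(-4 - 1*0) + (4 + 2*7*(4 + 7))*(-11) = 7*(-4 + 0) + (4 + 2*7*11)*(-11) = 7*(-4) + (4 + 154)*(-11) = -28 + 158*(-11) = -28 - 1738 = -1766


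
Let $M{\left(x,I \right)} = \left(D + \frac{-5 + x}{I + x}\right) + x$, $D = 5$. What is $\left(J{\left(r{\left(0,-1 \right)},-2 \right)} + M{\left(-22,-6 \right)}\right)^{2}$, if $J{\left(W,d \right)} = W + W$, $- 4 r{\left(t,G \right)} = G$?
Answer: $\frac{189225}{784} \approx 241.36$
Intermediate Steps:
$r{\left(t,G \right)} = - \frac{G}{4}$
$J{\left(W,d \right)} = 2 W$
$M{\left(x,I \right)} = 5 + x + \frac{-5 + x}{I + x}$ ($M{\left(x,I \right)} = \left(5 + \frac{-5 + x}{I + x}\right) + x = 5 + x + \frac{-5 + x}{I + x}$)
$\left(J{\left(r{\left(0,-1 \right)},-2 \right)} + M{\left(-22,-6 \right)}\right)^{2} = \left(2 \left(\left(- \frac{1}{4}\right) \left(-1\right)\right) + \frac{-5 + \left(-22\right)^{2} + 5 \left(-6\right) + 6 \left(-22\right) - -132}{-6 - 22}\right)^{2} = \left(2 \cdot \frac{1}{4} + \frac{-5 + 484 - 30 - 132 + 132}{-28}\right)^{2} = \left(\frac{1}{2} - \frac{449}{28}\right)^{2} = \left(- \frac{435}{28}\right)^{2} = \frac{189225}{784}$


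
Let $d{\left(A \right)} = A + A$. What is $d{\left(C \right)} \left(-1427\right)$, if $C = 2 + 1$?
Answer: $-8562$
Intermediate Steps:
$C = 3$
$d{\left(A \right)} = 2 A$
$d{\left(C \right)} \left(-1427\right) = 2 \cdot 3 \left(-1427\right) = 6 \left(-1427\right) = -8562$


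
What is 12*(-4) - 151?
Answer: -199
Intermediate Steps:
12*(-4) - 151 = -48 - 151 = -199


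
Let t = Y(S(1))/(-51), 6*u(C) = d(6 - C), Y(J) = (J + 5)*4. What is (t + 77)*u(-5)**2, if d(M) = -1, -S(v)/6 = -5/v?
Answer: 3787/1836 ≈ 2.0626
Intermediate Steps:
S(v) = 30/v (S(v) = -(-30)/v = 30/v)
Y(J) = 20 + 4*J (Y(J) = (5 + J)*4 = 20 + 4*J)
u(C) = -1/6 (u(C) = (1/6)*(-1) = -1/6)
t = -140/51 (t = (20 + 4*(30/1))/(-51) = (20 + 4*(30*1))*(-1/51) = (20 + 4*30)*(-1/51) = (20 + 120)*(-1/51) = 140*(-1/51) = -140/51 ≈ -2.7451)
(t + 77)*u(-5)**2 = (-140/51 + 77)*(-1/6)**2 = (3787/51)*(1/36) = 3787/1836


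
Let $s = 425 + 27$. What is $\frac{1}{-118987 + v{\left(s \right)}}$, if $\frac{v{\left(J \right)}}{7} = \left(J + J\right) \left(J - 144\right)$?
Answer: $\frac{1}{1830037} \approx 5.4644 \cdot 10^{-7}$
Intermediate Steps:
$s = 452$
$v{\left(J \right)} = 14 J \left(-144 + J\right)$ ($v{\left(J \right)} = 7 \left(J + J\right) \left(J - 144\right) = 7 \cdot 2 J \left(-144 + J\right) = 14 J \left(-144 + J\right)$)
$\frac{1}{-118987 + v{\left(s \right)}} = \frac{1}{-118987 + 14 \cdot 452 \left(-144 + 452\right)} = \frac{1}{-118987 + 14 \cdot 452 \cdot 308} = \frac{1}{-118987 + 1949024} = \frac{1}{1830037}$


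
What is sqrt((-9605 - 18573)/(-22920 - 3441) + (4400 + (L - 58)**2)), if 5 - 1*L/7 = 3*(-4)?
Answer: sqrt(627116061011)/8787 ≈ 90.123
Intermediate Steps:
L = 119 (L = 35 - 21*(-4) = 35 - 7*(-12) = 35 + 84 = 119)
sqrt((-9605 - 18573)/(-22920 - 3441) + (4400 + (L - 58)**2)) = sqrt((-9605 - 18573)/(-22920 - 3441) + (4400 + (119 - 58)**2)) = sqrt(-28178/(-26361) + (4400 + 61**2)) = sqrt(-28178*(-1/26361) + (4400 + 3721)) = sqrt(28178/26361 + 8121) = sqrt(214105859/26361) = sqrt(627116061011)/8787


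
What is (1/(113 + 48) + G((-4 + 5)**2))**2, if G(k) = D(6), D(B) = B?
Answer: 935089/25921 ≈ 36.075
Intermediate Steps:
G(k) = 6
(1/(113 + 48) + G((-4 + 5)**2))**2 = (1/(113 + 48) + 6)**2 = (1/161 + 6)**2 = (967/161)**2 = 935089/25921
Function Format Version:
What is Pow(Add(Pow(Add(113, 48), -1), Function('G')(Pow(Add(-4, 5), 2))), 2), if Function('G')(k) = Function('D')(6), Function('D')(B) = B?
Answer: Rational(935089, 25921) ≈ 36.075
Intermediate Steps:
Function('G')(k) = 6
Pow(Add(Pow(Add(113, 48), -1), Function('G')(Pow(Add(-4, 5), 2))), 2) = Pow(Add(Pow(Add(113, 48), -1), 6), 2) = Pow(Add(Pow(161, -1), 6), 2) = Pow(Add(Rational(1, 161), 6), 2) = Pow(Rational(967, 161), 2) = Rational(935089, 25921)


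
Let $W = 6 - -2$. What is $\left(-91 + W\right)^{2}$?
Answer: $6889$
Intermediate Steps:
$W = 8$ ($W = 6 + 2 = 8$)
$\left(-91 + W\right)^{2} = \left(-91 + 8\right)^{2} = \left(-83\right)^{2} = 6889$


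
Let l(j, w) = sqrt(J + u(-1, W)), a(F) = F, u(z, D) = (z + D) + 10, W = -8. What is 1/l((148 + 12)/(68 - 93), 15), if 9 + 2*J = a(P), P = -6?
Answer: -I*sqrt(26)/13 ≈ -0.39223*I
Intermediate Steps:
u(z, D) = 10 + D + z (u(z, D) = (D + z) + 10 = 10 + D + z)
J = -15/2 (J = -9/2 + (1/2)*(-6) = -9/2 - 3 = -15/2 ≈ -7.5000)
l(j, w) = I*sqrt(26)/2 (l(j, w) = sqrt(-15/2 + (10 - 8 - 1)) = sqrt(-15/2 + 1) = sqrt(-13/2) = I*sqrt(26)/2)
1/l((148 + 12)/(68 - 93), 15) = 1/(I*sqrt(26)/2) = -I*sqrt(26)/13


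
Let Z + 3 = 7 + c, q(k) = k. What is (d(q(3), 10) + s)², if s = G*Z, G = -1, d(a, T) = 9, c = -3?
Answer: 64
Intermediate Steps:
Z = 1 (Z = -3 + (7 - 3) = -3 + 4 = 1)
s = -1 (s = -1*1 = -1)
(d(q(3), 10) + s)² = (9 - 1)² = 8² = 64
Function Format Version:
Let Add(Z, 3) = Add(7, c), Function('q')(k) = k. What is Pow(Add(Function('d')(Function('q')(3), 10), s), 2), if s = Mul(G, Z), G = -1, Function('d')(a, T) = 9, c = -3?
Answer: 64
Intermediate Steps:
Z = 1 (Z = Add(-3, Add(7, -3)) = Add(-3, 4) = 1)
s = -1 (s = Mul(-1, 1) = -1)
Pow(Add(Function('d')(Function('q')(3), 10), s), 2) = Pow(Add(9, -1), 2) = Pow(8, 2) = 64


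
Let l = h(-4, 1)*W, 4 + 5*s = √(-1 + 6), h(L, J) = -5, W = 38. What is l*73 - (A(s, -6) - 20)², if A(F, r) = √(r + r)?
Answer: -14258 + 80*I*√3 ≈ -14258.0 + 138.56*I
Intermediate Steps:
s = -⅘ + √5/5 (s = -⅘ + √(-1 + 6)/5 = -⅘ + √5/5 ≈ -0.35279)
A(F, r) = √2*√r (A(F, r) = √(2*r) = √2*√r)
l = -190 (l = -5*38 = -190)
l*73 - (A(s, -6) - 20)² = -190*73 - (√2*√(-6) - 20)² = -13870 - (√2*(I*√6) - 20)² = -13870 - (2*I*√3 - 20)² = -13870 - (-20 + 2*I*√3)²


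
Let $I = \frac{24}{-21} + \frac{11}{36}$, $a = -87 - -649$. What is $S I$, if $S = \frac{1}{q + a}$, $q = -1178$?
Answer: $\frac{211}{155232} \approx 0.0013593$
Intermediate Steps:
$a = 562$ ($a = -87 + 649 = 562$)
$I = - \frac{211}{252}$ ($I = 24 \left(- \frac{1}{21}\right) + 11 \cdot \frac{1}{36} = - \frac{8}{7} + \frac{11}{36} = - \frac{211}{252} \approx -0.8373$)
$S = - \frac{1}{616}$ ($S = \frac{1}{-1178 + 562} = \frac{1}{-616} = - \frac{1}{616} \approx -0.0016234$)
$S I = \left(- \frac{1}{616}\right) \left(- \frac{211}{252}\right) = \frac{211}{155232}$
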